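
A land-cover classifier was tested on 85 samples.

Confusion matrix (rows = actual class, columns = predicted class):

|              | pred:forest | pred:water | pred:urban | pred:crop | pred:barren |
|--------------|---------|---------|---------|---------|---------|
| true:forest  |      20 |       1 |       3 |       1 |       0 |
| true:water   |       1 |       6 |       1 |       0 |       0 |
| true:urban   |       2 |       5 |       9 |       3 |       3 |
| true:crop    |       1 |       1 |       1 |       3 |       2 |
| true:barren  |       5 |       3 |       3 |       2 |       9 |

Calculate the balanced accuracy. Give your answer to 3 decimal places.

0.549

Balanced accuracy = mean of per-class recall.
  forest: recall = 20/25 = 0.8000
  water: recall = 6/8 = 0.7500
  urban: recall = 9/22 = 0.4091
  crop: recall = 3/8 = 0.3750
  barren: recall = 9/22 = 0.4091
Mean = (0.8000 + 0.7500 + 0.4091 + 0.3750 + 0.4091) / 5 = 0.549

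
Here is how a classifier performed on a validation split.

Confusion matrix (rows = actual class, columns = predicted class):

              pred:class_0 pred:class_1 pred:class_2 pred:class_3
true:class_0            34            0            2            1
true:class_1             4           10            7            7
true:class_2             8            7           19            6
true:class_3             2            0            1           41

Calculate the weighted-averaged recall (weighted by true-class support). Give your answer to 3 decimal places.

0.698

Per-class recall (TP/(TP+FN)):
  class_0: TP=34, FN=0+2+1=3 → 34/37 = 0.9189
  class_1: TP=10, FN=4+7+7=18 → 10/28 = 0.3571
  class_2: TP=19, FN=8+7+6=21 → 19/40 = 0.4750
  class_3: TP=41, FN=2+0+1=3 → 41/44 = 0.9318
Weighted-recall = Σ (supportᵢ/N)·recallᵢ with N=149: (37/149)·0.9189 + (28/149)·0.3571 + (40/149)·0.4750 + (44/149)·0.9318 = 0.698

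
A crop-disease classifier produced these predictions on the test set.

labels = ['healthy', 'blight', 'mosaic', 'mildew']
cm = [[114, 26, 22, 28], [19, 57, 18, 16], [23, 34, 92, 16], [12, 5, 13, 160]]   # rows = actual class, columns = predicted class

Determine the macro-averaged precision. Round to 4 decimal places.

0.6269

Per-class precision (TP/(TP+FP)):
  healthy: TP=114, FP=19+23+12=54 → 114/168 = 0.67857
  blight: TP=57, FP=26+34+5=65 → 57/122 = 0.46721
  mosaic: TP=92, FP=22+18+13=53 → 92/145 = 0.63448
  mildew: TP=160, FP=28+16+16=60 → 160/220 = 0.72727
Macro-precision = mean = (0.67857 + 0.46721 + 0.63448 + 0.72727) / 4 = 0.6269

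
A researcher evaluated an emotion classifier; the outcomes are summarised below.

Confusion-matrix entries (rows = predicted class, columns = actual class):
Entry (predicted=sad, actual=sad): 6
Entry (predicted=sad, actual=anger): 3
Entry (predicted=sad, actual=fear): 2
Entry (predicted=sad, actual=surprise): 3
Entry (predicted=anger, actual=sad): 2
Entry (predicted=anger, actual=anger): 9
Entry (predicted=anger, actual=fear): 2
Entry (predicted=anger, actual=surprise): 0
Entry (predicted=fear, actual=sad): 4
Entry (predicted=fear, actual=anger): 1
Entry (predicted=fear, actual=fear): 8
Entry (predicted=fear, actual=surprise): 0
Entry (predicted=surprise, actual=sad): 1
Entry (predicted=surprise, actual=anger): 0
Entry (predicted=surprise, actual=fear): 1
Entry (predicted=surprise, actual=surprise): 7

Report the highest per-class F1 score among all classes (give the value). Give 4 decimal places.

0.7368

Per-class F1 score (2·TP/(2·TP+FP+FN)):
  sad: TP=6, FP=3+2+3=8, FN=2+4+1=7 → 12/27 = 0.44444
  anger: TP=9, FP=2+2+0=4, FN=3+1+0=4 → 18/26 = 0.69231
  fear: TP=8, FP=4+1+0=5, FN=2+2+1=5 → 16/26 = 0.61538
  surprise: TP=7, FP=1+0+1=2, FN=3+0+0=3 → 14/19 = 0.73684
Highest is class 'surprise' with F1 score = 0.7368.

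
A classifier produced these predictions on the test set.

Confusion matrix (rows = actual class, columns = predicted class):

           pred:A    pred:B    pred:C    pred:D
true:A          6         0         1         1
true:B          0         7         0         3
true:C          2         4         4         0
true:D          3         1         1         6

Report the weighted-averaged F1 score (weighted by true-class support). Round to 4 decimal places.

0.5821

Per-class F1 score (2·TP/(2·TP+FP+FN)):
  A: TP=6, FP=0+2+3=5, FN=0+1+1=2 → 12/19 = 0.63158
  B: TP=7, FP=0+4+1=5, FN=0+0+3=3 → 14/22 = 0.63636
  C: TP=4, FP=1+0+1=2, FN=2+4+0=6 → 8/16 = 0.50000
  D: TP=6, FP=1+3+0=4, FN=3+1+1=5 → 12/21 = 0.57143
Weighted-F1 score = Σ (supportᵢ/N)·F1 scoreᵢ with N=39: (8/39)·0.63158 + (10/39)·0.63636 + (10/39)·0.50000 + (11/39)·0.57143 = 0.5821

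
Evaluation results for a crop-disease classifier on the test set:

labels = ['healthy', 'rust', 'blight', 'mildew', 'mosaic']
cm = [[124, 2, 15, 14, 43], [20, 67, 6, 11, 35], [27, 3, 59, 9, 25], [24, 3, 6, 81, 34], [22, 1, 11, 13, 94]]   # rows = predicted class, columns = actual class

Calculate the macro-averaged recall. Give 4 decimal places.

Per-class recall (TP/(TP+FN)):
  healthy: TP=124, FN=20+27+24+22=93 → 124/217 = 0.57143
  rust: TP=67, FN=2+3+3+1=9 → 67/76 = 0.88158
  blight: TP=59, FN=15+6+6+11=38 → 59/97 = 0.60825
  mildew: TP=81, FN=14+11+9+13=47 → 81/128 = 0.63281
  mosaic: TP=94, FN=43+35+25+34=137 → 94/231 = 0.40693
Macro-recall = mean = (0.57143 + 0.88158 + 0.60825 + 0.63281 + 0.40693) / 5 = 0.6202

0.6202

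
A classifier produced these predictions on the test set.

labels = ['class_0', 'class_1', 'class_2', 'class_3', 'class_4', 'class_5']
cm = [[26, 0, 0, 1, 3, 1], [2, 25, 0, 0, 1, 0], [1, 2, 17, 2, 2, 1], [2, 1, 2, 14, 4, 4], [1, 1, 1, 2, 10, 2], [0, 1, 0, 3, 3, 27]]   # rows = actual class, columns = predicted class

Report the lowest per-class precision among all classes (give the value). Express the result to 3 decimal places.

0.435

Per-class precision (TP/(TP+FP)):
  class_0: TP=26, FP=2+1+2+1+0=6 → 26/32 = 0.8125
  class_1: TP=25, FP=0+2+1+1+1=5 → 25/30 = 0.8333
  class_2: TP=17, FP=0+0+2+1+0=3 → 17/20 = 0.8500
  class_3: TP=14, FP=1+0+2+2+3=8 → 14/22 = 0.6364
  class_4: TP=10, FP=3+1+2+4+3=13 → 10/23 = 0.4348
  class_5: TP=27, FP=1+0+1+4+2=8 → 27/35 = 0.7714
Lowest is class 'class_4' with precision = 0.435.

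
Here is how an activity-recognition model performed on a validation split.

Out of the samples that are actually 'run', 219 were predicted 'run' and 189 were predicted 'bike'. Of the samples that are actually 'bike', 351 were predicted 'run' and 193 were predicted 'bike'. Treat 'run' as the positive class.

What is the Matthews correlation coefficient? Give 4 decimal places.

-0.1095

MCC = (TP·TN − FP·FN) / √((TP+FP)(TP+FN)(TN+FP)(TN+FN))
Numerator = 219·193 − 351·189 = -24072
Denominator = √(570·408·544·382) = √48327828480 = 219835.9126
MCC = -24072 / 219835.9126 = -0.1095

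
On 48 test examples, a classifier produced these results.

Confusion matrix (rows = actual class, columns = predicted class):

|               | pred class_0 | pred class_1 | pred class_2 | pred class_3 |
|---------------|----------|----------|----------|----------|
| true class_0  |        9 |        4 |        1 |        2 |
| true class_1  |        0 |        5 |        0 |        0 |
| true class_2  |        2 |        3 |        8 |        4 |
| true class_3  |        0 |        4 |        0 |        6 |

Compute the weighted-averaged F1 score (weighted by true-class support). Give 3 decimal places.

Per-class F1 score (2·TP/(2·TP+FP+FN)):
  class_0: TP=9, FP=0+2+0=2, FN=4+1+2=7 → 18/27 = 0.6667
  class_1: TP=5, FP=4+3+4=11, FN=0+0+0=0 → 10/21 = 0.4762
  class_2: TP=8, FP=1+0+0=1, FN=2+3+4=9 → 16/26 = 0.6154
  class_3: TP=6, FP=2+0+4=6, FN=0+4+0=4 → 12/22 = 0.5455
Weighted-F1 score = Σ (supportᵢ/N)·F1 scoreᵢ with N=48: (16/48)·0.6667 + (5/48)·0.4762 + (17/48)·0.6154 + (10/48)·0.5455 = 0.603

0.603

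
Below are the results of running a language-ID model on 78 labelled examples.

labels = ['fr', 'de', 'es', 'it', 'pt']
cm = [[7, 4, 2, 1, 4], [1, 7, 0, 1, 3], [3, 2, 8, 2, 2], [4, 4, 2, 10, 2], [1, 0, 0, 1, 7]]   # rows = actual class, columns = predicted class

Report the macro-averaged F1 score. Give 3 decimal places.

Per-class F1 score (2·TP/(2·TP+FP+FN)):
  fr: TP=7, FP=1+3+4+1=9, FN=4+2+1+4=11 → 14/34 = 0.4118
  de: TP=7, FP=4+2+4+0=10, FN=1+0+1+3=5 → 14/29 = 0.4828
  es: TP=8, FP=2+0+2+0=4, FN=3+2+2+2=9 → 16/29 = 0.5517
  it: TP=10, FP=1+1+2+1=5, FN=4+4+2+2=12 → 20/37 = 0.5405
  pt: TP=7, FP=4+3+2+2=11, FN=1+0+0+1=2 → 14/27 = 0.5185
Macro-F1 score = mean = (0.4118 + 0.4828 + 0.5517 + 0.5405 + 0.5185) / 5 = 0.501

0.501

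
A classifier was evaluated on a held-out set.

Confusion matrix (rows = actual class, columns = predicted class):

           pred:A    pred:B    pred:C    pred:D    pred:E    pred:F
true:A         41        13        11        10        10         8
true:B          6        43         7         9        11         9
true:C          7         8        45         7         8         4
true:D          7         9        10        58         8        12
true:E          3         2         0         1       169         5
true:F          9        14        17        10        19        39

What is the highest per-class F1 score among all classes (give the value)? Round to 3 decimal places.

0.835

Per-class F1 score (2·TP/(2·TP+FP+FN)):
  A: TP=41, FP=6+7+7+3+9=32, FN=13+11+10+10+8=52 → 82/166 = 0.4940
  B: TP=43, FP=13+8+9+2+14=46, FN=6+7+9+11+9=42 → 86/174 = 0.4943
  C: TP=45, FP=11+7+10+0+17=45, FN=7+8+7+8+4=34 → 90/169 = 0.5325
  D: TP=58, FP=10+9+7+1+10=37, FN=7+9+10+8+12=46 → 116/199 = 0.5829
  E: TP=169, FP=10+11+8+8+19=56, FN=3+2+0+1+5=11 → 338/405 = 0.8346
  F: TP=39, FP=8+9+4+12+5=38, FN=9+14+17+10+19=69 → 78/185 = 0.4216
Highest is class 'E' with F1 score = 0.835.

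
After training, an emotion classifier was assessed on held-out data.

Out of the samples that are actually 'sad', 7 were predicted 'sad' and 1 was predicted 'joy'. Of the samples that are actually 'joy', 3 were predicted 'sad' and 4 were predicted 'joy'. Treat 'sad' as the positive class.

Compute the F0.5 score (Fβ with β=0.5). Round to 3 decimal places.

Fβ = (1+β²)·TP / ((1+β²)·TP + β²·FN + FP), with β²=1/4
= 1.25·7 / (1.25·7 + 0.25·1 + 3) = 0.729

0.729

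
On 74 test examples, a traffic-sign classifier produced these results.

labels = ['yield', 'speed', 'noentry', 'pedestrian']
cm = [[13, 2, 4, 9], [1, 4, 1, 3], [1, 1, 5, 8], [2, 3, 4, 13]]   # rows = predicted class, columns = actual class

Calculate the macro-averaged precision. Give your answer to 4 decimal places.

0.4582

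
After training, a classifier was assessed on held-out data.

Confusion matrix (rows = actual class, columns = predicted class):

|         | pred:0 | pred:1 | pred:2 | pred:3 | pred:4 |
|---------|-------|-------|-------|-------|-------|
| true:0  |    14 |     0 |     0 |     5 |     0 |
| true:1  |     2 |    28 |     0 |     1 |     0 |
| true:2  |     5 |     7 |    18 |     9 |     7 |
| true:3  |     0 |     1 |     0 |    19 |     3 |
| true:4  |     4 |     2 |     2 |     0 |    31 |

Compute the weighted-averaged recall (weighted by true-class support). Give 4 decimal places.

0.6962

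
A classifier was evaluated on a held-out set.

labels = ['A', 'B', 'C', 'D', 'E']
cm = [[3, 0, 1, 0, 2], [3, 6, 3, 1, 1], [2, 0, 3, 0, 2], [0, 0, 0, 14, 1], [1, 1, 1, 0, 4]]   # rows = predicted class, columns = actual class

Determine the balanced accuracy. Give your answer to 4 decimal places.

0.5798

Balanced accuracy = mean of per-class recall.
  A: recall = 3/9 = 0.33333
  B: recall = 6/7 = 0.85714
  C: recall = 3/8 = 0.37500
  D: recall = 14/15 = 0.93333
  E: recall = 4/10 = 0.40000
Mean = (0.33333 + 0.85714 + 0.37500 + 0.93333 + 0.40000) / 5 = 0.5798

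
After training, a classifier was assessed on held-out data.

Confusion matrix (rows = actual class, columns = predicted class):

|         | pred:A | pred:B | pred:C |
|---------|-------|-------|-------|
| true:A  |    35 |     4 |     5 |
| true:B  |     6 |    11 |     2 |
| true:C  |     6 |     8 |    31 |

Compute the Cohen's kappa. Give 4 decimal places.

Observed agreement pₒ = trace/N = 77/108 = 0.71296
Expected agreement pₑ = Σ (rowᵢ·colᵢ)/N² = (44·47 + 19·23 + 45·38)/108² = 0.36137
κ = (pₒ − pₑ)/(1 − pₑ) = (0.71296 − 0.36137)/(1 − 0.36137) = 0.5505

0.5505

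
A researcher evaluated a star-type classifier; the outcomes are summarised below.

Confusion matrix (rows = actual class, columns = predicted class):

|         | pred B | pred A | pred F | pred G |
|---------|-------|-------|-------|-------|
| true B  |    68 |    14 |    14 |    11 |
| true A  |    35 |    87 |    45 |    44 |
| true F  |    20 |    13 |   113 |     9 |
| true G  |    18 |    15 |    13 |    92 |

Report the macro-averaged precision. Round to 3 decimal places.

Per-class precision (TP/(TP+FP)):
  B: TP=68, FP=35+20+18=73 → 68/141 = 0.4823
  A: TP=87, FP=14+13+15=42 → 87/129 = 0.6744
  F: TP=113, FP=14+45+13=72 → 113/185 = 0.6108
  G: TP=92, FP=11+44+9=64 → 92/156 = 0.5897
Macro-precision = mean = (0.4823 + 0.6744 + 0.6108 + 0.5897) / 4 = 0.589

0.589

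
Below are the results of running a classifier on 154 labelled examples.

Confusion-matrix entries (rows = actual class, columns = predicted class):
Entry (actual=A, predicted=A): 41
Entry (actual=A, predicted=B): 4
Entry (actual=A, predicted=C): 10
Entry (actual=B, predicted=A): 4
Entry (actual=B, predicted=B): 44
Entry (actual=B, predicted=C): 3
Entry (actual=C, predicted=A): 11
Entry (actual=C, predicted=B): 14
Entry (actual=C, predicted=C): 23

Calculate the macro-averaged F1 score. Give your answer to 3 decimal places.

Per-class F1 score (2·TP/(2·TP+FP+FN)):
  A: TP=41, FP=4+11=15, FN=4+10=14 → 82/111 = 0.7387
  B: TP=44, FP=4+14=18, FN=4+3=7 → 88/113 = 0.7788
  C: TP=23, FP=10+3=13, FN=11+14=25 → 46/84 = 0.5476
Macro-F1 score = mean = (0.7387 + 0.7788 + 0.5476) / 3 = 0.688

0.688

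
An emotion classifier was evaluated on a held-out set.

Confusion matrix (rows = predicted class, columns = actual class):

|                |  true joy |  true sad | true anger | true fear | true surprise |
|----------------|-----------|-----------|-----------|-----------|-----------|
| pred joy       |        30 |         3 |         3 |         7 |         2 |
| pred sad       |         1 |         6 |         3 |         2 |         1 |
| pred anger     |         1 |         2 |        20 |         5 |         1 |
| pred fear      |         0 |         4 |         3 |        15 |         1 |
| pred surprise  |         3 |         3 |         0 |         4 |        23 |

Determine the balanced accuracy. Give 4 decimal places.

0.6312

Balanced accuracy = mean of per-class recall.
  joy: recall = 30/35 = 0.85714
  sad: recall = 6/18 = 0.33333
  anger: recall = 20/29 = 0.68966
  fear: recall = 15/33 = 0.45455
  surprise: recall = 23/28 = 0.82143
Mean = (0.85714 + 0.33333 + 0.68966 + 0.45455 + 0.82143) / 5 = 0.6312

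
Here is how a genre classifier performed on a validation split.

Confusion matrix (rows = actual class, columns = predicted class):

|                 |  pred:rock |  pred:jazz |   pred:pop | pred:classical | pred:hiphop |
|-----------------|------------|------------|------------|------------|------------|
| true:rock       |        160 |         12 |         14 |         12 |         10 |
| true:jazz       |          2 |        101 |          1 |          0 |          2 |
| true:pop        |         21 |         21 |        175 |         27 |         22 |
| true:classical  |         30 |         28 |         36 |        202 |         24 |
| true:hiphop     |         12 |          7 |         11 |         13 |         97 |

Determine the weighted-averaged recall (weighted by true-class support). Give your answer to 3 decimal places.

0.707

Per-class recall (TP/(TP+FN)):
  rock: TP=160, FN=12+14+12+10=48 → 160/208 = 0.7692
  jazz: TP=101, FN=2+1+0+2=5 → 101/106 = 0.9528
  pop: TP=175, FN=21+21+27+22=91 → 175/266 = 0.6579
  classical: TP=202, FN=30+28+36+24=118 → 202/320 = 0.6313
  hiphop: TP=97, FN=12+7+11+13=43 → 97/140 = 0.6929
Weighted-recall = Σ (supportᵢ/N)·recallᵢ with N=1040: (208/1040)·0.7692 + (106/1040)·0.9528 + (266/1040)·0.6579 + (320/1040)·0.6313 + (140/1040)·0.6929 = 0.707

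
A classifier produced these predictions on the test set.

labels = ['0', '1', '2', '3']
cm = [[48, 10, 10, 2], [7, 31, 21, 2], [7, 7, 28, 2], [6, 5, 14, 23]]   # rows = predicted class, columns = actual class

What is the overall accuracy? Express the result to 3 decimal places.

Accuracy = trace / total = (48+31+28+23=130) / 223 = 130/223 = 0.583

0.583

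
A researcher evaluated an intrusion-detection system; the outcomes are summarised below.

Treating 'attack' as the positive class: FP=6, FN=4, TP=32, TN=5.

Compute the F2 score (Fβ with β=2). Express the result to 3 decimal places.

Fβ = (1+β²)·TP / ((1+β²)·TP + β²·FN + FP), with β²=4
= 5·32 / (5·32 + 4·4 + 6) = 0.879

0.879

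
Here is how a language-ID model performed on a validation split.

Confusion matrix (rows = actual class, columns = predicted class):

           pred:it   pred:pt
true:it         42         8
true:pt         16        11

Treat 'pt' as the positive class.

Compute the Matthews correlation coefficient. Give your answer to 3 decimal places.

MCC = (TP·TN − FP·FN) / √((TP+FP)(TP+FN)(TN+FP)(TN+FN))
Numerator = 11·42 − 8·16 = 334
Denominator = √(19·27·50·58) = √1487700 = 1219.7131
MCC = 334 / 1219.7131 = 0.274

0.274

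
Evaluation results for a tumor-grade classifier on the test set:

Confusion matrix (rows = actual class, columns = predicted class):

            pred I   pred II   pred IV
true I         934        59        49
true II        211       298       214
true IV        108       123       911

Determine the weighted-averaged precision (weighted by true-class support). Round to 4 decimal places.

Per-class precision (TP/(TP+FP)):
  I: TP=934, FP=211+108=319 → 934/1253 = 0.74541
  II: TP=298, FP=59+123=182 → 298/480 = 0.62083
  IV: TP=911, FP=49+214=263 → 911/1174 = 0.77598
Weighted-precision = Σ (supportᵢ/N)·precisionᵢ with N=2907: (1042/2907)·0.74541 + (723/2907)·0.62083 + (1142/2907)·0.77598 = 0.7264

0.7264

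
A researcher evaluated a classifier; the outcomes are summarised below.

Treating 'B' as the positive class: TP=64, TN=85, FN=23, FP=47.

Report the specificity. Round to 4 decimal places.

0.6439

Specificity = TN/(TN+FP) = 85/(85+47) = 0.6439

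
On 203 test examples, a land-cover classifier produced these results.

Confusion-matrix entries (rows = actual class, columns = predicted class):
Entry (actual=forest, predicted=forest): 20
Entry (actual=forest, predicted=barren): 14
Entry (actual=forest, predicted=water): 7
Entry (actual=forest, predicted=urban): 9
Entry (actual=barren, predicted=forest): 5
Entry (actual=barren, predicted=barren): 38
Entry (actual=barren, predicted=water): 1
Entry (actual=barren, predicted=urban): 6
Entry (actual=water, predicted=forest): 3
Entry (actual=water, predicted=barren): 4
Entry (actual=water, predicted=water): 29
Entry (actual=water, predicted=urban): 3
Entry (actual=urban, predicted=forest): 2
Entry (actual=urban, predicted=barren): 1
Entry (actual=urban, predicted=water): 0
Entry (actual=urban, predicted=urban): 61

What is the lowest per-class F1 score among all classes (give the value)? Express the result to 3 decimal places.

Per-class F1 score (2·TP/(2·TP+FP+FN)):
  forest: TP=20, FP=5+3+2=10, FN=14+7+9=30 → 40/80 = 0.5000
  barren: TP=38, FP=14+4+1=19, FN=5+1+6=12 → 76/107 = 0.7103
  water: TP=29, FP=7+1+0=8, FN=3+4+3=10 → 58/76 = 0.7632
  urban: TP=61, FP=9+6+3=18, FN=2+1+0=3 → 122/143 = 0.8531
Lowest is class 'forest' with F1 score = 0.500.

0.500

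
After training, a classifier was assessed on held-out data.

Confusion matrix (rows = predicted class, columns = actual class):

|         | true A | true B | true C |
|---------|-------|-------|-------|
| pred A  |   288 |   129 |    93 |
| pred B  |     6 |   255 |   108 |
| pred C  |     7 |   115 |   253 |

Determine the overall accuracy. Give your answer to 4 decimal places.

0.6348

Accuracy = trace / total = (288+255+253=796) / 1254 = 796/1254 = 0.6348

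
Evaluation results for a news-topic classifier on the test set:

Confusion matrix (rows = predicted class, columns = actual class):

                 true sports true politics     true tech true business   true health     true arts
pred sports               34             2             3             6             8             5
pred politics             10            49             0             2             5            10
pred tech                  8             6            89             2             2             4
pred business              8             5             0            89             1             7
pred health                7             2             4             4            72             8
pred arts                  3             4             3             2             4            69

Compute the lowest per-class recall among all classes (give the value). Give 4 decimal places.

0.4857

Per-class recall (TP/(TP+FN)):
  sports: TP=34, FN=10+8+8+7+3=36 → 34/70 = 0.48571
  politics: TP=49, FN=2+6+5+2+4=19 → 49/68 = 0.72059
  tech: TP=89, FN=3+0+0+4+3=10 → 89/99 = 0.89899
  business: TP=89, FN=6+2+2+4+2=16 → 89/105 = 0.84762
  health: TP=72, FN=8+5+2+1+4=20 → 72/92 = 0.78261
  arts: TP=69, FN=5+10+4+7+8=34 → 69/103 = 0.66990
Lowest is class 'sports' with recall = 0.4857.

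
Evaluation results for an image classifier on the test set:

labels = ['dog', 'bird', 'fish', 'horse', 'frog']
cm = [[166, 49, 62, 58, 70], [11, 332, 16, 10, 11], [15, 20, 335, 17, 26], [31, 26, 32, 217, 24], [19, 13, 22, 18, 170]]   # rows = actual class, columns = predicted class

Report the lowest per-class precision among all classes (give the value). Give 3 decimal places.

Per-class precision (TP/(TP+FP)):
  dog: TP=166, FP=11+15+31+19=76 → 166/242 = 0.6860
  bird: TP=332, FP=49+20+26+13=108 → 332/440 = 0.7545
  fish: TP=335, FP=62+16+32+22=132 → 335/467 = 0.7173
  horse: TP=217, FP=58+10+17+18=103 → 217/320 = 0.6781
  frog: TP=170, FP=70+11+26+24=131 → 170/301 = 0.5648
Lowest is class 'frog' with precision = 0.565.

0.565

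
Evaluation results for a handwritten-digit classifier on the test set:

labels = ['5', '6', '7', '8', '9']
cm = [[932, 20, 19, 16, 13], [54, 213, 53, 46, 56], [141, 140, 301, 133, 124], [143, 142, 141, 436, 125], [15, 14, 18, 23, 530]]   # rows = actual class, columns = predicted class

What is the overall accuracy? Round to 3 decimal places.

0.627

Accuracy = trace / total = (932+213+301+436+530=2412) / 3848 = 2412/3848 = 0.627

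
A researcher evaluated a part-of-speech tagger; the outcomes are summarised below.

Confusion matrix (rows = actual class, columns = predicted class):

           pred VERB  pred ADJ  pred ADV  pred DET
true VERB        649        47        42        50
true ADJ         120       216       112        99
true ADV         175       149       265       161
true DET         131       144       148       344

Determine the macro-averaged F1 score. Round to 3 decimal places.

Per-class F1 score (2·TP/(2·TP+FP+FN)):
  VERB: TP=649, FP=120+175+131=426, FN=47+42+50=139 → 1298/1863 = 0.6967
  ADJ: TP=216, FP=47+149+144=340, FN=120+112+99=331 → 432/1103 = 0.3917
  ADV: TP=265, FP=42+112+148=302, FN=175+149+161=485 → 530/1317 = 0.4024
  DET: TP=344, FP=50+99+161=310, FN=131+144+148=423 → 688/1421 = 0.4842
Macro-F1 score = mean = (0.6967 + 0.3917 + 0.4024 + 0.4842) / 4 = 0.494

0.494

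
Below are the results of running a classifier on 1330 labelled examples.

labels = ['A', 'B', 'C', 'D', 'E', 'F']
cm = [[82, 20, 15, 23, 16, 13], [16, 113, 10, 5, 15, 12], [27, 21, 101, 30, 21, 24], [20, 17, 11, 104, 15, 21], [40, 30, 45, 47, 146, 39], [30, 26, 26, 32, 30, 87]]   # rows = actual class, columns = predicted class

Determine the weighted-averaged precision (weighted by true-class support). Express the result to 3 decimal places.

0.489

Per-class precision (TP/(TP+FP)):
  A: TP=82, FP=16+27+20+40+30=133 → 82/215 = 0.3814
  B: TP=113, FP=20+21+17+30+26=114 → 113/227 = 0.4978
  C: TP=101, FP=15+10+11+45+26=107 → 101/208 = 0.4856
  D: TP=104, FP=23+5+30+47+32=137 → 104/241 = 0.4315
  E: TP=146, FP=16+15+21+15+30=97 → 146/243 = 0.6008
  F: TP=87, FP=13+12+24+21+39=109 → 87/196 = 0.4439
Weighted-precision = Σ (supportᵢ/N)·precisionᵢ with N=1330: (169/1330)·0.3814 + (171/1330)·0.4978 + (224/1330)·0.4856 + (188/1330)·0.4315 + (347/1330)·0.6008 + (231/1330)·0.4439 = 0.489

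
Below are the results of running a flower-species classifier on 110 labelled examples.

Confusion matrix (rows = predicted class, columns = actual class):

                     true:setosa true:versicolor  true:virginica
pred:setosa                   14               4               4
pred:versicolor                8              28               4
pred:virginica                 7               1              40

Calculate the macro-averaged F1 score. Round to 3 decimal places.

0.716

Per-class F1 score (2·TP/(2·TP+FP+FN)):
  setosa: TP=14, FP=4+4=8, FN=8+7=15 → 28/51 = 0.5490
  versicolor: TP=28, FP=8+4=12, FN=4+1=5 → 56/73 = 0.7671
  virginica: TP=40, FP=7+1=8, FN=4+4=8 → 80/96 = 0.8333
Macro-F1 score = mean = (0.5490 + 0.7671 + 0.8333) / 3 = 0.716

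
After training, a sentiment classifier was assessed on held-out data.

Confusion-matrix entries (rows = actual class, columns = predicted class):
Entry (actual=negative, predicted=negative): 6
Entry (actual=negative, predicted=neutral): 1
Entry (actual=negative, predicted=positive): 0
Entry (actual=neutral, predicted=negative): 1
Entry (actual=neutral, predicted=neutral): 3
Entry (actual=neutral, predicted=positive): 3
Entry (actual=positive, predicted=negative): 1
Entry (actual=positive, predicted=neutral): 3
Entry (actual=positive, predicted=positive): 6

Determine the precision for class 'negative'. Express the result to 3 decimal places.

0.750

Treat 'negative' as positive and all other classes as negative.
precision = TP/(TP+FP).
negative: TP=6, FP=1+1=2 → 6/8 = 0.7500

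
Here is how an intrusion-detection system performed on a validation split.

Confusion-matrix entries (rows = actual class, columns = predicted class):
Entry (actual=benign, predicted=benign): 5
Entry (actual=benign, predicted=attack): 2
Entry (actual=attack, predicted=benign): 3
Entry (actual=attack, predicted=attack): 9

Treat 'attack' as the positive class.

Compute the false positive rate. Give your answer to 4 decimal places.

FPR = FP/(FP+TN) = 2/(2+5) = 0.2857

0.2857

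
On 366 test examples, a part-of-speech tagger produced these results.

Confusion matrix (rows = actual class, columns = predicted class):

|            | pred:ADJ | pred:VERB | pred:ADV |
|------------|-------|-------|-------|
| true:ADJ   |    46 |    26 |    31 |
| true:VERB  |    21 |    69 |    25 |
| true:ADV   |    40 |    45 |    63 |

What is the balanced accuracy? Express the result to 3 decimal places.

Balanced accuracy = mean of per-class recall.
  ADJ: recall = 46/103 = 0.4466
  VERB: recall = 69/115 = 0.6000
  ADV: recall = 63/148 = 0.4257
Mean = (0.4466 + 0.6000 + 0.4257) / 3 = 0.491

0.491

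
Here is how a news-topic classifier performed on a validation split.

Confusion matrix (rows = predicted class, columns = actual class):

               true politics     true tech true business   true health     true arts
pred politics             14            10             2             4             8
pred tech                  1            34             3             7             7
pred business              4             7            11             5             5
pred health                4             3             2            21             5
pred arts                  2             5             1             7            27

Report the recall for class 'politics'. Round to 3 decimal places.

Take TP from the diagonal, FP from the rest of the 'politics' prediction marginal, FN from the rest of the 'politics' actual marginal.
recall = TP/(TP+FN).
politics: TP=14, FN=1+4+4+2=11 → 14/25 = 0.5600

0.560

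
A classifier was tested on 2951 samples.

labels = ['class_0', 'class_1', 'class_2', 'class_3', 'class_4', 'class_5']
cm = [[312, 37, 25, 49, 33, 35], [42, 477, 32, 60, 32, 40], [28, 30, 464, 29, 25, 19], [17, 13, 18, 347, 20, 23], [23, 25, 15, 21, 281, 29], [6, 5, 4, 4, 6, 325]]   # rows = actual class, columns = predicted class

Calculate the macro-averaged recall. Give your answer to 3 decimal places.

Per-class recall (TP/(TP+FN)):
  class_0: TP=312, FN=37+25+49+33+35=179 → 312/491 = 0.6354
  class_1: TP=477, FN=42+32+60+32+40=206 → 477/683 = 0.6984
  class_2: TP=464, FN=28+30+29+25+19=131 → 464/595 = 0.7798
  class_3: TP=347, FN=17+13+18+20+23=91 → 347/438 = 0.7922
  class_4: TP=281, FN=23+25+15+21+29=113 → 281/394 = 0.7132
  class_5: TP=325, FN=6+5+4+4+6=25 → 325/350 = 0.9286
Macro-recall = mean = (0.6354 + 0.6984 + 0.7798 + 0.7922 + 0.7132 + 0.9286) / 6 = 0.758

0.758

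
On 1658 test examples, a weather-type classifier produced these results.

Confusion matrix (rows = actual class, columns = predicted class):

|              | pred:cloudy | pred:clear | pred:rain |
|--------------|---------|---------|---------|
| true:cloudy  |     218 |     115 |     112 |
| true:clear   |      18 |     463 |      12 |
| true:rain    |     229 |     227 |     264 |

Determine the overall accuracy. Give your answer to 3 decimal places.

Accuracy = trace / total = (218+463+264=945) / 1658 = 945/1658 = 0.570

0.570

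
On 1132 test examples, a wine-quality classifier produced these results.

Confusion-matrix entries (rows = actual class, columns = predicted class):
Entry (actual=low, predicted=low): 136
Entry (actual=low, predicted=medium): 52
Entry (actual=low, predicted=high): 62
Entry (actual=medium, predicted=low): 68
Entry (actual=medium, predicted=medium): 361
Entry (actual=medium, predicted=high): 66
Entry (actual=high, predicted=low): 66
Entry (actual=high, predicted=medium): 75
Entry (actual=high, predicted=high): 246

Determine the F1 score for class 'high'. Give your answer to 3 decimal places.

0.647

One-vs-rest for 'high': TP = diagonal; FP = other classes predicted 'high'; FN = 'high' predicted as other.
F1 score = 2·TP/(2·TP+FP+FN).
high: TP=246, FP=62+66=128, FN=66+75=141 → 492/761 = 0.6465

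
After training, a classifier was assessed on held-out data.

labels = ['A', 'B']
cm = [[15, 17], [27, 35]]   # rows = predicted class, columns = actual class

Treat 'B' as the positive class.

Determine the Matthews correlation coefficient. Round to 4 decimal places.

MCC = (TP·TN − FP·FN) / √((TP+FP)(TP+FN)(TN+FP)(TN+FN))
Numerator = 35·15 − 27·17 = 66
Denominator = √(62·52·42·32) = √4333056 = 2081.5994
MCC = 66 / 2081.5994 = 0.0317

0.0317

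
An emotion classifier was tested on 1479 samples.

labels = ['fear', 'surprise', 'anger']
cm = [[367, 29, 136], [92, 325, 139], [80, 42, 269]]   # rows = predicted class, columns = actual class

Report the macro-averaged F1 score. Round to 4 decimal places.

Per-class F1 score (2·TP/(2·TP+FP+FN)):
  fear: TP=367, FP=29+136=165, FN=92+80=172 → 734/1071 = 0.68534
  surprise: TP=325, FP=92+139=231, FN=29+42=71 → 650/952 = 0.68277
  anger: TP=269, FP=80+42=122, FN=136+139=275 → 538/935 = 0.57540
Macro-F1 score = mean = (0.68534 + 0.68277 + 0.57540) / 3 = 0.6478

0.6478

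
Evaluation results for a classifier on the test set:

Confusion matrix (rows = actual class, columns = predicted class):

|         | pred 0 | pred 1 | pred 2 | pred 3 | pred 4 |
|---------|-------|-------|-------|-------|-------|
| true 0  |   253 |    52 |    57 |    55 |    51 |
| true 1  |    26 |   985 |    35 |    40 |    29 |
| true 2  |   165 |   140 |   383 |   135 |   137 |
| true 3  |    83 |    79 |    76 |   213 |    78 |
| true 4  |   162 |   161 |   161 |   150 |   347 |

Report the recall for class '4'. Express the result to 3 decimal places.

0.354

One-vs-rest for '4': TP = diagonal; FP = other classes predicted '4'; FN = '4' predicted as other.
recall = TP/(TP+FN).
4: TP=347, FN=162+161+161+150=634 → 347/981 = 0.3537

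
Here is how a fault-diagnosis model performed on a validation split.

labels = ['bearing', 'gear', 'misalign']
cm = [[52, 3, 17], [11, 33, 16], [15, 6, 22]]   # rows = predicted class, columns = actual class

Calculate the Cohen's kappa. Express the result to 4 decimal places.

Observed agreement pₒ = trace/N = 107/175 = 0.61143
Expected agreement pₑ = Σ (rowᵢ·colᵢ)/N² = (78·72 + 42·60 + 55·43)/175² = 0.34289
κ = (pₒ − pₑ)/(1 − pₑ) = (0.61143 − 0.34289)/(1 − 0.34289) = 0.4087

0.4087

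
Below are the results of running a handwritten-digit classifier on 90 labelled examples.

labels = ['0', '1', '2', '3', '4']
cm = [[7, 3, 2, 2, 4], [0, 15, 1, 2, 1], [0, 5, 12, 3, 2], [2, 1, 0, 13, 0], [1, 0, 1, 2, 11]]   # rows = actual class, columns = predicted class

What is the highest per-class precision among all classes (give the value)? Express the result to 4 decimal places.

Per-class precision (TP/(TP+FP)):
  0: TP=7, FP=0+0+2+1=3 → 7/10 = 0.70000
  1: TP=15, FP=3+5+1+0=9 → 15/24 = 0.62500
  2: TP=12, FP=2+1+0+1=4 → 12/16 = 0.75000
  3: TP=13, FP=2+2+3+2=9 → 13/22 = 0.59091
  4: TP=11, FP=4+1+2+0=7 → 11/18 = 0.61111
Highest is class '2' with precision = 0.7500.

0.7500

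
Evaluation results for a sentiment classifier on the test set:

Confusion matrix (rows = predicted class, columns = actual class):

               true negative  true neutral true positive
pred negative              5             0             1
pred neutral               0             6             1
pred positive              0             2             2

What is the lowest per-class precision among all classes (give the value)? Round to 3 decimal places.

Per-class precision (TP/(TP+FP)):
  negative: TP=5, FP=0+1=1 → 5/6 = 0.8333
  neutral: TP=6, FP=0+1=1 → 6/7 = 0.8571
  positive: TP=2, FP=0+2=2 → 2/4 = 0.5000
Lowest is class 'positive' with precision = 0.500.

0.500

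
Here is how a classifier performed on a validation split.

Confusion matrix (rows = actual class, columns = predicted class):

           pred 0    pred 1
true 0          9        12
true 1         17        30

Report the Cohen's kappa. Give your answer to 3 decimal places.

0.063

Observed agreement pₒ = trace/N = 39/68 = 0.5735
Expected agreement pₑ = Σ (rowᵢ·colᵢ)/N² = (21·26 + 47·42)/68² = 0.5450
κ = (pₒ − pₑ)/(1 − pₑ) = (0.5735 − 0.5450)/(1 − 0.5450) = 0.063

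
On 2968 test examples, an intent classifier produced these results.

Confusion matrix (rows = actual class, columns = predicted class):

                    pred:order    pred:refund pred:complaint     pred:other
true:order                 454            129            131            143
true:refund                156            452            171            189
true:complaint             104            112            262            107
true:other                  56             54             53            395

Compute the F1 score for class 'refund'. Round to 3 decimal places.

F1 score = 2·TP/(2·TP+FP+FN).
refund: TP=452, FP=129+112+54=295, FN=156+171+189=516 → 904/1715 = 0.5271

0.527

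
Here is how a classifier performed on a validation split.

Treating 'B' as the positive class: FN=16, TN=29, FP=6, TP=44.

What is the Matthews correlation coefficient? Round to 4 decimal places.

0.5429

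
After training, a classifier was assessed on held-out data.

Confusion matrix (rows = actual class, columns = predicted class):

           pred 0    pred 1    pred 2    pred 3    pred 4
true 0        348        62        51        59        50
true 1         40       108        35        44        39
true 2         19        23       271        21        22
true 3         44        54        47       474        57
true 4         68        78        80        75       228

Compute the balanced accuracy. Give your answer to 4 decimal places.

0.5820

Balanced accuracy = mean of per-class recall.
  0: recall = 348/570 = 0.61053
  1: recall = 108/266 = 0.40602
  2: recall = 271/356 = 0.76124
  3: recall = 474/676 = 0.70118
  4: recall = 228/529 = 0.43100
Mean = (0.61053 + 0.40602 + 0.76124 + 0.70118 + 0.43100) / 5 = 0.5820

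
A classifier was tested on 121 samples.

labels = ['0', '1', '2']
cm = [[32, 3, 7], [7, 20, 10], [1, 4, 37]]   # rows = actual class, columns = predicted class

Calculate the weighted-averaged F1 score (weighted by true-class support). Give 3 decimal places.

Per-class F1 score (2·TP/(2·TP+FP+FN)):
  0: TP=32, FP=7+1=8, FN=3+7=10 → 64/82 = 0.7805
  1: TP=20, FP=3+4=7, FN=7+10=17 → 40/64 = 0.6250
  2: TP=37, FP=7+10=17, FN=1+4=5 → 74/96 = 0.7708
Weighted-F1 score = Σ (supportᵢ/N)·F1 scoreᵢ with N=121: (42/121)·0.7805 + (37/121)·0.6250 + (42/121)·0.7708 = 0.730

0.730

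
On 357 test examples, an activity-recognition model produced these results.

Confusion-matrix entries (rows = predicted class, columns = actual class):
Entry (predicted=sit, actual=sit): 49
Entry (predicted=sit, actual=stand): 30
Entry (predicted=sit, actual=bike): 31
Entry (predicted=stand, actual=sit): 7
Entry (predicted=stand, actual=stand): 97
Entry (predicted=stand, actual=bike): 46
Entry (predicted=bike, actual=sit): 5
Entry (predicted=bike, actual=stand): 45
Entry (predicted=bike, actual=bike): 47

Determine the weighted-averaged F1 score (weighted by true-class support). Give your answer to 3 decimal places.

0.536

Per-class F1 score (2·TP/(2·TP+FP+FN)):
  sit: TP=49, FP=30+31=61, FN=7+5=12 → 98/171 = 0.5731
  stand: TP=97, FP=7+46=53, FN=30+45=75 → 194/322 = 0.6025
  bike: TP=47, FP=5+45=50, FN=31+46=77 → 94/221 = 0.4253
Weighted-F1 score = Σ (supportᵢ/N)·F1 scoreᵢ with N=357: (61/357)·0.5731 + (172/357)·0.6025 + (124/357)·0.4253 = 0.536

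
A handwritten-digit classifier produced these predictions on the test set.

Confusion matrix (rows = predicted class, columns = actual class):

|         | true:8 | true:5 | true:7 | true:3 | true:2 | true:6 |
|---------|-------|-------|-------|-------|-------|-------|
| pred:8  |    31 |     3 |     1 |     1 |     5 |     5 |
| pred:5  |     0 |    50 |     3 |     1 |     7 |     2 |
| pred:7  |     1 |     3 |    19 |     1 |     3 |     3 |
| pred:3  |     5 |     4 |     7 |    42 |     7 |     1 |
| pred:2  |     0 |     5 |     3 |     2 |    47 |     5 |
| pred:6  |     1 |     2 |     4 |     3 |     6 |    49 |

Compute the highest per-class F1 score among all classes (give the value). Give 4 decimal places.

Per-class F1 score (2·TP/(2·TP+FP+FN)):
  8: TP=31, FP=3+1+1+5+5=15, FN=0+1+5+0+1=7 → 62/84 = 0.73810
  5: TP=50, FP=0+3+1+7+2=13, FN=3+3+4+5+2=17 → 100/130 = 0.76923
  7: TP=19, FP=1+3+1+3+3=11, FN=1+3+7+3+4=18 → 38/67 = 0.56716
  3: TP=42, FP=5+4+7+7+1=24, FN=1+1+1+2+3=8 → 84/116 = 0.72414
  2: TP=47, FP=0+5+3+2+5=15, FN=5+7+3+7+6=28 → 94/137 = 0.68613
  6: TP=49, FP=1+2+4+3+6=16, FN=5+2+3+1+5=16 → 98/130 = 0.75385
Highest is class '5' with F1 score = 0.7692.

0.7692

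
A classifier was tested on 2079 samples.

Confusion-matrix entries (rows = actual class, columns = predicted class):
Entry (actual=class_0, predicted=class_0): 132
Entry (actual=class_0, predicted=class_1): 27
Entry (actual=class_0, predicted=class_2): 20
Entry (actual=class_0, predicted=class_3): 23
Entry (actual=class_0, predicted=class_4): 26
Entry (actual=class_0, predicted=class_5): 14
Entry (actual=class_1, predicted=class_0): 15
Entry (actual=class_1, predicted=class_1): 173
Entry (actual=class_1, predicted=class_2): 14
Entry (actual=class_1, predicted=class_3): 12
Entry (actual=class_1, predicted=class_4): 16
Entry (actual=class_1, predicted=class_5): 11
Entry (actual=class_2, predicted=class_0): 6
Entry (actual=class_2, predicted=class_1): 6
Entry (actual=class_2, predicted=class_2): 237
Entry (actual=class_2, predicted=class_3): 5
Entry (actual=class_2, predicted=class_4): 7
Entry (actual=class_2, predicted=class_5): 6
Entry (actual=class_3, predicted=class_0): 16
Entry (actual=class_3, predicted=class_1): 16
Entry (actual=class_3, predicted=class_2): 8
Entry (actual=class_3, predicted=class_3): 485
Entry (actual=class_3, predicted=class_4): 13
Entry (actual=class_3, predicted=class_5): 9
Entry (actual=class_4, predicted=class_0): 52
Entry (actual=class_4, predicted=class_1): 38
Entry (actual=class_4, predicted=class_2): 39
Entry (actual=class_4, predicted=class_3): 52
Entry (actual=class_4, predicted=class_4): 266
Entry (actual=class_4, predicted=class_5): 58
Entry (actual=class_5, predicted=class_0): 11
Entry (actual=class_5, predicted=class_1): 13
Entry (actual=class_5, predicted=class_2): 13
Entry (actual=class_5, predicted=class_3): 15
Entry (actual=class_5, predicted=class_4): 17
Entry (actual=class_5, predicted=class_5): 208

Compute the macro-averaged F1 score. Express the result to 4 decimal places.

0.7023

Per-class F1 score (2·TP/(2·TP+FP+FN)):
  class_0: TP=132, FP=15+6+16+52+11=100, FN=27+20+23+26+14=110 → 264/474 = 0.55696
  class_1: TP=173, FP=27+6+16+38+13=100, FN=15+14+12+16+11=68 → 346/514 = 0.67315
  class_2: TP=237, FP=20+14+8+39+13=94, FN=6+6+5+7+6=30 → 474/598 = 0.79264
  class_3: TP=485, FP=23+12+5+52+15=107, FN=16+16+8+13+9=62 → 970/1139 = 0.85162
  class_4: TP=266, FP=26+16+7+13+17=79, FN=52+38+39+52+58=239 → 532/850 = 0.62588
  class_5: TP=208, FP=14+11+6+9+58=98, FN=11+13+13+15+17=69 → 416/583 = 0.71355
Macro-F1 score = mean = (0.55696 + 0.67315 + 0.79264 + 0.85162 + 0.62588 + 0.71355) / 6 = 0.7023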